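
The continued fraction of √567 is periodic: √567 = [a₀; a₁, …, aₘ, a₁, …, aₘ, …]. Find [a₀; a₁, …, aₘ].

[23; 1, 4, 3, 4, 1, 46]

a₀ = ⌊√567⌋ = 23.
With m₀=0, d₀=1 and mₖ₊₁ = dₖaₖ − mₖ, dₖ₊₁ = (n − mₖ₊₁²)/dₖ, aₖ₊₁ = ⌊(a₀+mₖ₊₁)/dₖ₊₁⌋:
  k=1: m=23, d=38, a=1
  k=2: m=15, d=9, a=4
  k=3: m=21, d=14, a=3
  k=4: m=21, d=9, a=4
  k=5: m=15, d=38, a=1
  k=6: m=23, d=1, a=46
d=1 and a=2a₀=46 at k=6, so the next step gives (m, d) = (23, 38) again — its k=1 value — and the period has length 6.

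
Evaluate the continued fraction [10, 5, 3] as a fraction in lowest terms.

163/16

Fold from the inside: start with 3/1.
  5 + 1/3 = 16/3
  10 + 3/16 = 163/16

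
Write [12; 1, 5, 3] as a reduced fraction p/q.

Using pₖ = aₖpₖ₋₁ + pₖ₋₂ and qₖ = aₖqₖ₋₁ + qₖ₋₂:
  k=0: a=12, p=12, q=1
  k=1: a=1, p=13, q=1
  k=2: a=5, p=77, q=6
  k=3: a=3, p=244, q=19

244/19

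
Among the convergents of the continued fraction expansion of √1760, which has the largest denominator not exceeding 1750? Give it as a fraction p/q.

73081/1742

√1760 = [41; 1, 19, 1, 82, …] (period length 4).
Convergents:
  p_0/q_0 = 41/1
  p_1/q_1 = 42/1
  p_2/q_2 = 839/20
  p_3/q_3 = 881/21
  p_4/q_4 = 73081/1742
  p_5/q_5 = 73962/1763
q_4 = 1742 ≤ 1750 < 1763 = q_5, so the answer is 73081/1742.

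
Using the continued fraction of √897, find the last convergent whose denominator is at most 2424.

35910/1199

√897 = [29; 1, 18, 1, 58, …] (period length 4).
Convergents:
  p_0/q_0 = 29/1
  p_1/q_1 = 30/1
  p_2/q_2 = 569/19
  p_3/q_3 = 599/20
  p_4/q_4 = 35311/1179
  p_5/q_5 = 35910/1199
  p_6/q_6 = 681691/22761
q_5 = 1199 ≤ 2424 < 22761 = q_6, so the answer is 35910/1199.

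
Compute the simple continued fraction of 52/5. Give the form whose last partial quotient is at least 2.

52 = 10*5 + 2
5 = 2*2 + 1
2 = 2*1 + 0  (stop)
So 52/5 = [10; 2, 2].

[10; 2, 2]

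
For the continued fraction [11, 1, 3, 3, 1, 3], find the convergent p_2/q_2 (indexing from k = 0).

47/4

Using pₖ = aₖpₖ₋₁ + pₖ₋₂, qₖ = aₖqₖ₋₁ + qₖ₋₂ (with p₋₁=1, p₋₂=0, q₋₁=0, q₋₂=1):
  k=0: a=11, p=11, q=1
  k=1: a=1, p=12, q=1
  k=2: a=3, p=47, q=4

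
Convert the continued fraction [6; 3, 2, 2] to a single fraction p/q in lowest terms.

107/17

Fold from the inside: start with 2/1.
  2 + 1/2 = 5/2
  3 + 2/5 = 17/5
  6 + 5/17 = 107/17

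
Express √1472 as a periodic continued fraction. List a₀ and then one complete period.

[38; 2, 1, 2, 1, 2, 76]

a₀ = ⌊√1472⌋ = 38.
With m₀=0, d₀=1 and mₖ₊₁ = dₖaₖ − mₖ, dₖ₊₁ = (n − mₖ₊₁²)/dₖ, aₖ₊₁ = ⌊(a₀+mₖ₊₁)/dₖ₊₁⌋:
  k=1: m=38, d=28, a=2
  k=2: m=18, d=41, a=1
  k=3: m=23, d=23, a=2
  k=4: m=23, d=41, a=1
  k=5: m=18, d=28, a=2
  k=6: m=38, d=1, a=76
d=1 and a=2a₀=76 at k=6, so the next step gives (m, d) = (38, 28) again — its k=1 value — and the period has length 6.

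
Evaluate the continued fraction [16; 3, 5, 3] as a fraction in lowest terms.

832/51

Using pₖ = aₖpₖ₋₁ + pₖ₋₂ and qₖ = aₖqₖ₋₁ + qₖ₋₂:
  k=0: a=16, p=16, q=1
  k=1: a=3, p=49, q=3
  k=2: a=5, p=261, q=16
  k=3: a=3, p=832, q=51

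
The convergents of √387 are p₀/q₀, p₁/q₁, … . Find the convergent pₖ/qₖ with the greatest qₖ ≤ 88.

√387 = [19; 1, 2, 19, 2, 1, 38, …] (period length 6).
Convergents:
  p_0/q_0 = 19/1
  p_1/q_1 = 20/1
  p_2/q_2 = 59/3
  p_3/q_3 = 1141/58
  p_4/q_4 = 2341/119
q_3 = 58 ≤ 88 < 119 = q_4, so the answer is 1141/58.

1141/58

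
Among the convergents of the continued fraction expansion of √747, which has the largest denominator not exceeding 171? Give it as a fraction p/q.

√747 = [27; 3, 54, …] (period length 2).
Convergents:
  p_0/q_0 = 27/1
  p_1/q_1 = 82/3
  p_2/q_2 = 4455/163
  p_3/q_3 = 13447/492
q_2 = 163 ≤ 171 < 492 = q_3, so the answer is 4455/163.

4455/163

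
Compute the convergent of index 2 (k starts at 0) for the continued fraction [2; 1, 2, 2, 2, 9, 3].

8/3

Using pₖ = aₖpₖ₋₁ + pₖ₋₂, qₖ = aₖqₖ₋₁ + qₖ₋₂ (with p₋₁=1, p₋₂=0, q₋₁=0, q₋₂=1):
  k=0: a=2, p=2, q=1
  k=1: a=1, p=3, q=1
  k=2: a=2, p=8, q=3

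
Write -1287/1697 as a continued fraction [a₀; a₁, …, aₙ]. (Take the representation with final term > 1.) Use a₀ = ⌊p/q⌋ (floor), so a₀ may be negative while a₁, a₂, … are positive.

-1287 = -1×1697 + 410
1697 = 4×410 + 57
410 = 7×57 + 11
57 = 5×11 + 2
11 = 5×2 + 1
2 = 2×1 + 0  (stop)
So -1287/1697 = [-1; 4, 7, 5, 5, 2].

[-1; 4, 7, 5, 5, 2]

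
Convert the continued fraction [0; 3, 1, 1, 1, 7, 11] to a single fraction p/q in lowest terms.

256/935

Using pₖ = aₖpₖ₋₁ + pₖ₋₂ and qₖ = aₖqₖ₋₁ + qₖ₋₂:
  k=0: a=0, p=0, q=1
  k=1: a=3, p=1, q=3
  k=2: a=1, p=1, q=4
  k=3: a=1, p=2, q=7
  k=4: a=1, p=3, q=11
  k=5: a=7, p=23, q=84
  k=6: a=11, p=256, q=935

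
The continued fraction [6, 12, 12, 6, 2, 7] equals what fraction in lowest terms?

Fold from the inside: start with 7/1.
  2 + 1/7 = 15/7
  6 + 7/15 = 97/15
  12 + 15/97 = 1179/97
  12 + 97/1179 = 14245/1179
  6 + 1179/14245 = 86649/14245

86649/14245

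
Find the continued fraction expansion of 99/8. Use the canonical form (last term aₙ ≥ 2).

[12; 2, 1, 2]

99 = 12*8 + 3
8 = 2*3 + 2
3 = 1*2 + 1
2 = 2*1 + 0  (stop)
So 99/8 = [12; 2, 1, 2].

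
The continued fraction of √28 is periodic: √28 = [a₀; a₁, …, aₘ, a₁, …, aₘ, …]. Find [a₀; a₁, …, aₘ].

[5; 3, 2, 3, 10]

a₀ = ⌊√28⌋ = 5.
With m₀=0, d₀=1 and mₖ₊₁ = dₖaₖ − mₖ, dₖ₊₁ = (n − mₖ₊₁²)/dₖ, aₖ₊₁ = ⌊(a₀+mₖ₊₁)/dₖ₊₁⌋:
  k=1: m=5, d=3, a=3
  k=2: m=4, d=4, a=2
  k=3: m=4, d=3, a=3
  k=4: m=5, d=1, a=10
d=1 and a=2a₀=10 at k=4, so the next step gives (m, d) = (5, 3) again — its k=1 value — and the period has length 4.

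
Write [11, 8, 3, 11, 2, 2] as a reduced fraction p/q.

Using pₖ = aₖpₖ₋₁ + pₖ₋₂ and qₖ = aₖqₖ₋₁ + qₖ₋₂:
  k=0: a=11, p=11, q=1
  k=1: a=8, p=89, q=8
  k=2: a=3, p=278, q=25
  k=3: a=11, p=3147, q=283
  k=4: a=2, p=6572, q=591
  k=5: a=2, p=16291, q=1465

16291/1465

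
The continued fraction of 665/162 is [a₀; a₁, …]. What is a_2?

1

665 = 4·162 + 17   →  a_0 = 4
162 = 9·17 + 9   →  a_1 = 9
17 = 1·9 + 8   →  a_2 = 1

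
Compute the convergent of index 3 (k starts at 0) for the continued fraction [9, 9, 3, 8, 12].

Using pₖ = aₖpₖ₋₁ + pₖ₋₂, qₖ = aₖqₖ₋₁ + qₖ₋₂ (with p₋₁=1, p₋₂=0, q₋₁=0, q₋₂=1):
  k=0: a=9, p=9, q=1
  k=1: a=9, p=82, q=9
  k=2: a=3, p=255, q=28
  k=3: a=8, p=2122, q=233

2122/233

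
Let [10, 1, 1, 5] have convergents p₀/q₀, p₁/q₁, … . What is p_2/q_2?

21/2

Using pₖ = aₖpₖ₋₁ + pₖ₋₂, qₖ = aₖqₖ₋₁ + qₖ₋₂ (with p₋₁=1, p₋₂=0, q₋₁=0, q₋₂=1):
  k=0: a=10, p=10, q=1
  k=1: a=1, p=11, q=1
  k=2: a=1, p=21, q=2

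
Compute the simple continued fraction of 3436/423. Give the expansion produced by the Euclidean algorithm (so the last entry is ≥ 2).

[8; 8, 7, 2, 3]

3436 = 8×423 + 52
423 = 8×52 + 7
52 = 7×7 + 3
7 = 2×3 + 1
3 = 3×1 + 0  (stop)
So 3436/423 = [8; 8, 7, 2, 3].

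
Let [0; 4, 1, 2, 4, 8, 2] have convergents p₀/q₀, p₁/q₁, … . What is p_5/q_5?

Using pₖ = aₖpₖ₋₁ + pₖ₋₂, qₖ = aₖqₖ₋₁ + qₖ₋₂ (with p₋₁=1, p₋₂=0, q₋₁=0, q₋₂=1):
  k=0: a=0, p=0, q=1
  k=1: a=4, p=1, q=4
  k=2: a=1, p=1, q=5
  k=3: a=2, p=3, q=14
  k=4: a=4, p=13, q=61
  k=5: a=8, p=107, q=502

107/502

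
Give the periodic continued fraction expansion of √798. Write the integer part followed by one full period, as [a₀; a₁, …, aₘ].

a₀ = ⌊√798⌋ = 28.
With m₀=0, d₀=1 and mₖ₊₁ = dₖaₖ − mₖ, dₖ₊₁ = (n − mₖ₊₁²)/dₖ, aₖ₊₁ = ⌊(a₀+mₖ₊₁)/dₖ₊₁⌋:
  k=1: m=28, d=14, a=4
  k=2: m=28, d=1, a=56
d=1 and a=2a₀=56 at k=2, so the next step gives (m, d) = (28, 14) again — its k=1 value — and the period has length 2.

[28; 4, 56]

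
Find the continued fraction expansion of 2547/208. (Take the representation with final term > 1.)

[12; 4, 12, 1, 3]

2547 = 12·208 + 51
208 = 4·51 + 4
51 = 12·4 + 3
4 = 1·3 + 1
3 = 3·1 + 0  (stop)
So 2547/208 = [12; 4, 12, 1, 3].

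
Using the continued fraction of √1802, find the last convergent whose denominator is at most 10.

382/9

√1802 = [42; 2, 4, 2, 84, …] (period length 4).
Convergents:
  p_0/q_0 = 42/1
  p_1/q_1 = 85/2
  p_2/q_2 = 382/9
  p_3/q_3 = 849/20
q_2 = 9 ≤ 10 < 20 = q_3, so the answer is 382/9.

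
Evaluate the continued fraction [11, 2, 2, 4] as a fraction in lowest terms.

251/22

Using pₖ = aₖpₖ₋₁ + pₖ₋₂ and qₖ = aₖqₖ₋₁ + qₖ₋₂:
  k=0: a=11, p=11, q=1
  k=1: a=2, p=23, q=2
  k=2: a=2, p=57, q=5
  k=3: a=4, p=251, q=22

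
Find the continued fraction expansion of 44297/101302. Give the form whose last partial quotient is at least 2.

[0; 2, 3, 2, 17, 19, 19]

44297 = 0*101302 + 44297
101302 = 2*44297 + 12708
44297 = 3*12708 + 6173
12708 = 2*6173 + 362
6173 = 17*362 + 19
362 = 19*19 + 1
19 = 19*1 + 0  (stop)
So 44297/101302 = [0; 2, 3, 2, 17, 19, 19].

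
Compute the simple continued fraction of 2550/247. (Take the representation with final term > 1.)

[10; 3, 11, 2, 3]

2550 = 10*247 + 80
247 = 3*80 + 7
80 = 11*7 + 3
7 = 2*3 + 1
3 = 3*1 + 0  (stop)
So 2550/247 = [10; 3, 11, 2, 3].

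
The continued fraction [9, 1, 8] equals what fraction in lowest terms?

Fold from the inside: start with 8/1.
  1 + 1/8 = 9/8
  9 + 8/9 = 89/9

89/9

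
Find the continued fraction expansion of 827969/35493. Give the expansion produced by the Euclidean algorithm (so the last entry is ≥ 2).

827969 = 23×35493 + 11630
35493 = 3×11630 + 603
11630 = 19×603 + 173
603 = 3×173 + 84
173 = 2×84 + 5
84 = 16×5 + 4
5 = 1×4 + 1
4 = 4×1 + 0  (stop)
So 827969/35493 = [23; 3, 19, 3, 2, 16, 1, 4].

[23; 3, 19, 3, 2, 16, 1, 4]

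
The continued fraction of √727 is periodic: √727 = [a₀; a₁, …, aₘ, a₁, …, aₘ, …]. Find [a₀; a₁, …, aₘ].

[26; 1, 25, 1, 52]

a₀ = ⌊√727⌋ = 26.
With m₀=0, d₀=1 and mₖ₊₁ = dₖaₖ − mₖ, dₖ₊₁ = (n − mₖ₊₁²)/dₖ, aₖ₊₁ = ⌊(a₀+mₖ₊₁)/dₖ₊₁⌋:
  k=1: m=26, d=51, a=1
  k=2: m=25, d=2, a=25
  k=3: m=25, d=51, a=1
  k=4: m=26, d=1, a=52
d=1 and a=2a₀=52 at k=4, so the next step gives (m, d) = (26, 51) again — its k=1 value — and the period has length 4.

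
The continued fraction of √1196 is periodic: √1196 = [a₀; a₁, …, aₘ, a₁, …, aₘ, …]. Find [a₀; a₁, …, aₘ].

[34; 1, 1, 2, 1, 1, 68]

a₀ = ⌊√1196⌋ = 34.
With m₀=0, d₀=1 and mₖ₊₁ = dₖaₖ − mₖ, dₖ₊₁ = (n − mₖ₊₁²)/dₖ, aₖ₊₁ = ⌊(a₀+mₖ₊₁)/dₖ₊₁⌋:
  k=1: m=34, d=40, a=1
  k=2: m=6, d=29, a=1
  k=3: m=23, d=23, a=2
  k=4: m=23, d=29, a=1
  k=5: m=6, d=40, a=1
  k=6: m=34, d=1, a=68
d=1 and a=2a₀=68 at k=6, so the next step gives (m, d) = (34, 40) again — its k=1 value — and the period has length 6.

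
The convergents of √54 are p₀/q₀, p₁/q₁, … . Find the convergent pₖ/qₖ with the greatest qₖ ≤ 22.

√54 = [7; 2, 1, 6, 1, 2, 14, …] (period length 6).
Convergents:
  p_0/q_0 = 7/1
  p_1/q_1 = 15/2
  p_2/q_2 = 22/3
  p_3/q_3 = 147/20
  p_4/q_4 = 169/23
q_3 = 20 ≤ 22 < 23 = q_4, so the answer is 147/20.

147/20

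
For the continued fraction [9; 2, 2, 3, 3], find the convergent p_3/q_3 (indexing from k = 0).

Using pₖ = aₖpₖ₋₁ + pₖ₋₂, qₖ = aₖqₖ₋₁ + qₖ₋₂ (with p₋₁=1, p₋₂=0, q₋₁=0, q₋₂=1):
  k=0: a=9, p=9, q=1
  k=1: a=2, p=19, q=2
  k=2: a=2, p=47, q=5
  k=3: a=3, p=160, q=17

160/17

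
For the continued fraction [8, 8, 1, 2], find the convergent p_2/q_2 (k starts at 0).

Using pₖ = aₖpₖ₋₁ + pₖ₋₂, qₖ = aₖqₖ₋₁ + qₖ₋₂ (with p₋₁=1, p₋₂=0, q₋₁=0, q₋₂=1):
  k=0: a=8, p=8, q=1
  k=1: a=8, p=65, q=8
  k=2: a=1, p=73, q=9

73/9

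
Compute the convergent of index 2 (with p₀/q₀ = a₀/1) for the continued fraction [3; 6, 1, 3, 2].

Using pₖ = aₖpₖ₋₁ + pₖ₋₂, qₖ = aₖqₖ₋₁ + qₖ₋₂ (with p₋₁=1, p₋₂=0, q₋₁=0, q₋₂=1):
  k=0: a=3, p=3, q=1
  k=1: a=6, p=19, q=6
  k=2: a=1, p=22, q=7

22/7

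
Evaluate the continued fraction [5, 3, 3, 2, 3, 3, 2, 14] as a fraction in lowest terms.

Using pₖ = aₖpₖ₋₁ + pₖ₋₂ and qₖ = aₖqₖ₋₁ + qₖ₋₂:
  k=0: a=5, p=5, q=1
  k=1: a=3, p=16, q=3
  k=2: a=3, p=53, q=10
  k=3: a=2, p=122, q=23
  k=4: a=3, p=419, q=79
  k=5: a=3, p=1379, q=260
  k=6: a=2, p=3177, q=599
  k=7: a=14, p=45857, q=8646

45857/8646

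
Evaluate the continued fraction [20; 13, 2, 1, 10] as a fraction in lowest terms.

8572/427

Using pₖ = aₖpₖ₋₁ + pₖ₋₂ and qₖ = aₖqₖ₋₁ + qₖ₋₂:
  k=0: a=20, p=20, q=1
  k=1: a=13, p=261, q=13
  k=2: a=2, p=542, q=27
  k=3: a=1, p=803, q=40
  k=4: a=10, p=8572, q=427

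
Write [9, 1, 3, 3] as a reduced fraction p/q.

Fold from the inside: start with 3/1.
  3 + 1/3 = 10/3
  1 + 3/10 = 13/10
  9 + 10/13 = 127/13

127/13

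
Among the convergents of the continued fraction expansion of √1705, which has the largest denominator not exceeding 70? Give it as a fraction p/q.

991/24

√1705 = [41; 3, 2, 3, 82, …] (period length 4).
Convergents:
  p_0/q_0 = 41/1
  p_1/q_1 = 124/3
  p_2/q_2 = 289/7
  p_3/q_3 = 991/24
  p_4/q_4 = 81551/1975
q_3 = 24 ≤ 70 < 1975 = q_4, so the answer is 991/24.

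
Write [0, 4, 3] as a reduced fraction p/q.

Fold from the inside: start with 3/1.
  4 + 1/3 = 13/3
  0 + 3/13 = 3/13

3/13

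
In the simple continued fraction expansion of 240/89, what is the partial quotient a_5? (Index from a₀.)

1

240 = 2·89 + 62   →  a_0 = 2
89 = 1·62 + 27   →  a_1 = 1
62 = 2·27 + 8   →  a_2 = 2
27 = 3·8 + 3   →  a_3 = 3
8 = 2·3 + 2   →  a_4 = 2
3 = 1·2 + 1   →  a_5 = 1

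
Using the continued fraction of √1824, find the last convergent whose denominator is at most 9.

√1824 = [42; 1, 2, 2, 2, 1, 84, …] (period length 6).
Convergents:
  p_0/q_0 = 42/1
  p_1/q_1 = 43/1
  p_2/q_2 = 128/3
  p_3/q_3 = 299/7
  p_4/q_4 = 726/17
q_3 = 7 ≤ 9 < 17 = q_4, so the answer is 299/7.

299/7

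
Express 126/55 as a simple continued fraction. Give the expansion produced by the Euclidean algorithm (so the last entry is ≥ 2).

[2; 3, 2, 3, 2]

126 = 2×55 + 16
55 = 3×16 + 7
16 = 2×7 + 2
7 = 3×2 + 1
2 = 2×1 + 0  (stop)
So 126/55 = [2; 3, 2, 3, 2].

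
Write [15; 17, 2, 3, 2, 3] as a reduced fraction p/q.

14440/959

Using pₖ = aₖpₖ₋₁ + pₖ₋₂ and qₖ = aₖqₖ₋₁ + qₖ₋₂:
  k=0: a=15, p=15, q=1
  k=1: a=17, p=256, q=17
  k=2: a=2, p=527, q=35
  k=3: a=3, p=1837, q=122
  k=4: a=2, p=4201, q=279
  k=5: a=3, p=14440, q=959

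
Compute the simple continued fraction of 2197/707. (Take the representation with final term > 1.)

2197 = 3·707 + 76
707 = 9·76 + 23
76 = 3·23 + 7
23 = 3·7 + 2
7 = 3·2 + 1
2 = 2·1 + 0  (stop)
So 2197/707 = [3; 9, 3, 3, 3, 2].

[3; 9, 3, 3, 3, 2]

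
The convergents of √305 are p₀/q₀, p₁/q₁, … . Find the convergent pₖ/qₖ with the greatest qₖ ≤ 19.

√305 = [17; 2, 6, 2, 34, …] (period length 4).
Convergents:
  p_0/q_0 = 17/1
  p_1/q_1 = 35/2
  p_2/q_2 = 227/13
  p_3/q_3 = 489/28
q_2 = 13 ≤ 19 < 28 = q_3, so the answer is 227/13.

227/13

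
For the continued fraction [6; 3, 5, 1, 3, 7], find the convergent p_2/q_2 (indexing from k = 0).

Using pₖ = aₖpₖ₋₁ + pₖ₋₂, qₖ = aₖqₖ₋₁ + qₖ₋₂ (with p₋₁=1, p₋₂=0, q₋₁=0, q₋₂=1):
  k=0: a=6, p=6, q=1
  k=1: a=3, p=19, q=3
  k=2: a=5, p=101, q=16

101/16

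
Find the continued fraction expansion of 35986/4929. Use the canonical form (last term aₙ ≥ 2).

[7; 3, 3, 11, 6, 7]

35986 = 7×4929 + 1483
4929 = 3×1483 + 480
1483 = 3×480 + 43
480 = 11×43 + 7
43 = 6×7 + 1
7 = 7×1 + 0  (stop)
So 35986/4929 = [7; 3, 3, 11, 6, 7].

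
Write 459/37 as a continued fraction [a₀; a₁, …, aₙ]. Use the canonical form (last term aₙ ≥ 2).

[12; 2, 2, 7]

459 = 12·37 + 15
37 = 2·15 + 7
15 = 2·7 + 1
7 = 7·1 + 0  (stop)
So 459/37 = [12; 2, 2, 7].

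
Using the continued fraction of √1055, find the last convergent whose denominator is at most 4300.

108908/3353

√1055 = [32; 2, 12, 2, 64, …] (period length 4).
Convergents:
  p_0/q_0 = 32/1
  p_1/q_1 = 65/2
  p_2/q_2 = 812/25
  p_3/q_3 = 1689/52
  p_4/q_4 = 108908/3353
  p_5/q_5 = 219505/6758
q_4 = 3353 ≤ 4300 < 6758 = q_5, so the answer is 108908/3353.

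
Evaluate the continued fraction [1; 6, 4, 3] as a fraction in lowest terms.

94/81

Fold from the inside: start with 3/1.
  4 + 1/3 = 13/3
  6 + 3/13 = 81/13
  1 + 13/81 = 94/81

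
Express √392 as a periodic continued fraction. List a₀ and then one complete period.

a₀ = ⌊√392⌋ = 19.
With m₀=0, d₀=1 and mₖ₊₁ = dₖaₖ − mₖ, dₖ₊₁ = (n − mₖ₊₁²)/dₖ, aₖ₊₁ = ⌊(a₀+mₖ₊₁)/dₖ₊₁⌋:
  k=1: m=19, d=31, a=1
  k=2: m=12, d=8, a=3
  k=3: m=12, d=31, a=1
  k=4: m=19, d=1, a=38
d=1 and a=2a₀=38 at k=4, so the next step gives (m, d) = (19, 31) again — its k=1 value — and the period has length 4.

[19; 1, 3, 1, 38]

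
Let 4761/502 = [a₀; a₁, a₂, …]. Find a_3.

5

4761 = 9·502 + 243   →  a_0 = 9
502 = 2·243 + 16   →  a_1 = 2
243 = 15·16 + 3   →  a_2 = 15
16 = 5·3 + 1   →  a_3 = 5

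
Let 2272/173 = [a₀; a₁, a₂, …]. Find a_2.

1

2272 = 13·173 + 23   →  a_0 = 13
173 = 7·23 + 12   →  a_1 = 7
23 = 1·12 + 11   →  a_2 = 1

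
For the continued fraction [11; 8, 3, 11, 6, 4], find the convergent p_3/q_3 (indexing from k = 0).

Using pₖ = aₖpₖ₋₁ + pₖ₋₂, qₖ = aₖqₖ₋₁ + qₖ₋₂ (with p₋₁=1, p₋₂=0, q₋₁=0, q₋₂=1):
  k=0: a=11, p=11, q=1
  k=1: a=8, p=89, q=8
  k=2: a=3, p=278, q=25
  k=3: a=11, p=3147, q=283

3147/283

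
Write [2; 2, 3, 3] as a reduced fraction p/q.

56/23

Fold from the inside: start with 3/1.
  3 + 1/3 = 10/3
  2 + 3/10 = 23/10
  2 + 10/23 = 56/23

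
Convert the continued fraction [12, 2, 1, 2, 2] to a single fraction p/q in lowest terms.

235/19

Using pₖ = aₖpₖ₋₁ + pₖ₋₂ and qₖ = aₖqₖ₋₁ + qₖ₋₂:
  k=0: a=12, p=12, q=1
  k=1: a=2, p=25, q=2
  k=2: a=1, p=37, q=3
  k=3: a=2, p=99, q=8
  k=4: a=2, p=235, q=19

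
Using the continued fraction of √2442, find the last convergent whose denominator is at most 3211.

√2442 = [49; 2, 2, 2, 98, …] (period length 4).
Convergents:
  p_0/q_0 = 49/1
  p_1/q_1 = 99/2
  p_2/q_2 = 247/5
  p_3/q_3 = 593/12
  p_4/q_4 = 58361/1181
  p_5/q_5 = 117315/2374
  p_6/q_6 = 292991/5929
q_5 = 2374 ≤ 3211 < 5929 = q_6, so the answer is 117315/2374.

117315/2374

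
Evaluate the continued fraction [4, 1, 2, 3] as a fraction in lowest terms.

Using pₖ = aₖpₖ₋₁ + pₖ₋₂ and qₖ = aₖqₖ₋₁ + qₖ₋₂:
  k=0: a=4, p=4, q=1
  k=1: a=1, p=5, q=1
  k=2: a=2, p=14, q=3
  k=3: a=3, p=47, q=10

47/10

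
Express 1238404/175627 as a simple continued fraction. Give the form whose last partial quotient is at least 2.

[7; 19, 2, 13, 8, 2, 19]

1238404 = 7·175627 + 9015
175627 = 19·9015 + 4342
9015 = 2·4342 + 331
4342 = 13·331 + 39
331 = 8·39 + 19
39 = 2·19 + 1
19 = 19·1 + 0  (stop)
So 1238404/175627 = [7; 19, 2, 13, 8, 2, 19].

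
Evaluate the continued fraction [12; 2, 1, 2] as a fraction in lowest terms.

Fold from the inside: start with 2/1.
  1 + 1/2 = 3/2
  2 + 2/3 = 8/3
  12 + 3/8 = 99/8

99/8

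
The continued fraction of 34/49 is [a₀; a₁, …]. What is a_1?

34 = 0·49 + 34   →  a_0 = 0
49 = 1·34 + 15   →  a_1 = 1

1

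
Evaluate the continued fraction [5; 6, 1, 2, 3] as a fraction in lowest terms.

345/67

Fold from the inside: start with 3/1.
  2 + 1/3 = 7/3
  1 + 3/7 = 10/7
  6 + 7/10 = 67/10
  5 + 10/67 = 345/67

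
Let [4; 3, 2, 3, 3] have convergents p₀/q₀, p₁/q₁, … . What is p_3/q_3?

103/24

Using pₖ = aₖpₖ₋₁ + pₖ₋₂, qₖ = aₖqₖ₋₁ + qₖ₋₂ (with p₋₁=1, p₋₂=0, q₋₁=0, q₋₂=1):
  k=0: a=4, p=4, q=1
  k=1: a=3, p=13, q=3
  k=2: a=2, p=30, q=7
  k=3: a=3, p=103, q=24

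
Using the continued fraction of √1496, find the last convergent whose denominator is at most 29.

1083/28

√1496 = [38; 1, 2, 9, 2, 1, 76, …] (period length 6).
Convergents:
  p_0/q_0 = 38/1
  p_1/q_1 = 39/1
  p_2/q_2 = 116/3
  p_3/q_3 = 1083/28
  p_4/q_4 = 2282/59
q_3 = 28 ≤ 29 < 59 = q_4, so the answer is 1083/28.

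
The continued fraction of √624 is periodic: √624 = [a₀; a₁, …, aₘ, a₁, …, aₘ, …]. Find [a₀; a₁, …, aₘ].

a₀ = ⌊√624⌋ = 24.
With m₀=0, d₀=1 and mₖ₊₁ = dₖaₖ − mₖ, dₖ₊₁ = (n − mₖ₊₁²)/dₖ, aₖ₊₁ = ⌊(a₀+mₖ₊₁)/dₖ₊₁⌋:
  k=1: m=24, d=48, a=1
  k=2: m=24, d=1, a=48
d=1 and a=2a₀=48 at k=2, so the next step gives (m, d) = (24, 48) again — its k=1 value — and the period has length 2.

[24; 1, 48]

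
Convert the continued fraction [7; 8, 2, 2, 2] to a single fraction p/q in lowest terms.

Fold from the inside: start with 2/1.
  2 + 1/2 = 5/2
  2 + 2/5 = 12/5
  8 + 5/12 = 101/12
  7 + 12/101 = 719/101

719/101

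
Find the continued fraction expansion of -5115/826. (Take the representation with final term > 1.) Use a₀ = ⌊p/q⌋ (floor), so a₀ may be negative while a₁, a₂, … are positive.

[-7; 1, 4, 5, 7, 1, 3]

-5115 = -7×826 + 667
826 = 1×667 + 159
667 = 4×159 + 31
159 = 5×31 + 4
31 = 7×4 + 3
4 = 1×3 + 1
3 = 3×1 + 0  (stop)
So -5115/826 = [-7; 1, 4, 5, 7, 1, 3].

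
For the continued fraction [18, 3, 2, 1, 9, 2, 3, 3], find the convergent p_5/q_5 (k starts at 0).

Using pₖ = aₖpₖ₋₁ + pₖ₋₂, qₖ = aₖqₖ₋₁ + qₖ₋₂ (with p₋₁=1, p₋₂=0, q₋₁=0, q₋₂=1):
  k=0: a=18, p=18, q=1
  k=1: a=3, p=55, q=3
  k=2: a=2, p=128, q=7
  k=3: a=1, p=183, q=10
  k=4: a=9, p=1775, q=97
  k=5: a=2, p=3733, q=204

3733/204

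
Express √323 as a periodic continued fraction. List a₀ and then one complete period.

[17; 1, 34]

a₀ = ⌊√323⌋ = 17.
With m₀=0, d₀=1 and mₖ₊₁ = dₖaₖ − mₖ, dₖ₊₁ = (n − mₖ₊₁²)/dₖ, aₖ₊₁ = ⌊(a₀+mₖ₊₁)/dₖ₊₁⌋:
  k=1: m=17, d=34, a=1
  k=2: m=17, d=1, a=34
d=1 and a=2a₀=34 at k=2, so the next step gives (m, d) = (17, 34) again — its k=1 value — and the period has length 2.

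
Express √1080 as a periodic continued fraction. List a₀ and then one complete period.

a₀ = ⌊√1080⌋ = 32.
With m₀=0, d₀=1 and mₖ₊₁ = dₖaₖ − mₖ, dₖ₊₁ = (n − mₖ₊₁²)/dₖ, aₖ₊₁ = ⌊(a₀+mₖ₊₁)/dₖ₊₁⌋:
  k=1: m=32, d=56, a=1
  k=2: m=24, d=9, a=6
  k=3: m=30, d=20, a=3
  k=4: m=30, d=9, a=6
  k=5: m=24, d=56, a=1
  k=6: m=32, d=1, a=64
d=1 and a=2a₀=64 at k=6, so the next step gives (m, d) = (32, 56) again — its k=1 value — and the period has length 6.

[32; 1, 6, 3, 6, 1, 64]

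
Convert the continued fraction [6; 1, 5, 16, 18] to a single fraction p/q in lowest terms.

Using pₖ = aₖpₖ₋₁ + pₖ₋₂ and qₖ = aₖqₖ₋₁ + qₖ₋₂:
  k=0: a=6, p=6, q=1
  k=1: a=1, p=7, q=1
  k=2: a=5, p=41, q=6
  k=3: a=16, p=663, q=97
  k=4: a=18, p=11975, q=1752

11975/1752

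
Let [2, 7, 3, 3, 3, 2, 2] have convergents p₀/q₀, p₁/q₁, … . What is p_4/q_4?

515/241

Using pₖ = aₖpₖ₋₁ + pₖ₋₂, qₖ = aₖqₖ₋₁ + qₖ₋₂ (with p₋₁=1, p₋₂=0, q₋₁=0, q₋₂=1):
  k=0: a=2, p=2, q=1
  k=1: a=7, p=15, q=7
  k=2: a=3, p=47, q=22
  k=3: a=3, p=156, q=73
  k=4: a=3, p=515, q=241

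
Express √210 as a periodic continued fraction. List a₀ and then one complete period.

[14; 2, 28]

a₀ = ⌊√210⌋ = 14.
With m₀=0, d₀=1 and mₖ₊₁ = dₖaₖ − mₖ, dₖ₊₁ = (n − mₖ₊₁²)/dₖ, aₖ₊₁ = ⌊(a₀+mₖ₊₁)/dₖ₊₁⌋:
  k=1: m=14, d=14, a=2
  k=2: m=14, d=1, a=28
d=1 and a=2a₀=28 at k=2, so the next step gives (m, d) = (14, 14) again — its k=1 value — and the period has length 2.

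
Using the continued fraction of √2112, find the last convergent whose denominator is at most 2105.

√2112 = [45; 1, 21, 1, 90, …] (period length 4).
Convergents:
  p_0/q_0 = 45/1
  p_1/q_1 = 46/1
  p_2/q_2 = 1011/22
  p_3/q_3 = 1057/23
  p_4/q_4 = 96141/2092
  p_5/q_5 = 97198/2115
q_4 = 2092 ≤ 2105 < 2115 = q_5, so the answer is 96141/2092.

96141/2092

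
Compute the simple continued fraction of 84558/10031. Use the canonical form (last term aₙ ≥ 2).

[8; 2, 3, 18, 3, 12, 2]

84558 = 8·10031 + 4310
10031 = 2·4310 + 1411
4310 = 3·1411 + 77
1411 = 18·77 + 25
77 = 3·25 + 2
25 = 12·2 + 1
2 = 2·1 + 0  (stop)
So 84558/10031 = [8; 2, 3, 18, 3, 12, 2].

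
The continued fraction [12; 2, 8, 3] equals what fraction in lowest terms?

Fold from the inside: start with 3/1.
  8 + 1/3 = 25/3
  2 + 3/25 = 53/25
  12 + 25/53 = 661/53

661/53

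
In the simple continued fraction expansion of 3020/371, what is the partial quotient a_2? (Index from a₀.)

7

3020 = 8·371 + 52   →  a_0 = 8
371 = 7·52 + 7   →  a_1 = 7
52 = 7·7 + 3   →  a_2 = 7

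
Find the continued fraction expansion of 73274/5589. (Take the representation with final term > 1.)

73274 = 13*5589 + 617
5589 = 9*617 + 36
617 = 17*36 + 5
36 = 7*5 + 1
5 = 5*1 + 0  (stop)
So 73274/5589 = [13; 9, 17, 7, 5].

[13; 9, 17, 7, 5]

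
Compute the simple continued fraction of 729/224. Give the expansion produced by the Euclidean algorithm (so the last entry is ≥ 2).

[3; 3, 1, 13, 4]

729 = 3·224 + 57
224 = 3·57 + 53
57 = 1·53 + 4
53 = 13·4 + 1
4 = 4·1 + 0  (stop)
So 729/224 = [3; 3, 1, 13, 4].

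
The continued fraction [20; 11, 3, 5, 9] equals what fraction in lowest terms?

33407/1663

Using pₖ = aₖpₖ₋₁ + pₖ₋₂ and qₖ = aₖqₖ₋₁ + qₖ₋₂:
  k=0: a=20, p=20, q=1
  k=1: a=11, p=221, q=11
  k=2: a=3, p=683, q=34
  k=3: a=5, p=3636, q=181
  k=4: a=9, p=33407, q=1663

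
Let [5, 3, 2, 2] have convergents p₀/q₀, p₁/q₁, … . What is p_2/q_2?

Using pₖ = aₖpₖ₋₁ + pₖ₋₂, qₖ = aₖqₖ₋₁ + qₖ₋₂ (with p₋₁=1, p₋₂=0, q₋₁=0, q₋₂=1):
  k=0: a=5, p=5, q=1
  k=1: a=3, p=16, q=3
  k=2: a=2, p=37, q=7

37/7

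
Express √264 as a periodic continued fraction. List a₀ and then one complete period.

[16; 4, 32]

a₀ = ⌊√264⌋ = 16.
With m₀=0, d₀=1 and mₖ₊₁ = dₖaₖ − mₖ, dₖ₊₁ = (n − mₖ₊₁²)/dₖ, aₖ₊₁ = ⌊(a₀+mₖ₊₁)/dₖ₊₁⌋:
  k=1: m=16, d=8, a=4
  k=2: m=16, d=1, a=32
d=1 and a=2a₀=32 at k=2, so the next step gives (m, d) = (16, 8) again — its k=1 value — and the period has length 2.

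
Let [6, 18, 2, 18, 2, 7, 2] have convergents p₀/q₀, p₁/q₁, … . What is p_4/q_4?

8506/1405

Using pₖ = aₖpₖ₋₁ + pₖ₋₂, qₖ = aₖqₖ₋₁ + qₖ₋₂ (with p₋₁=1, p₋₂=0, q₋₁=0, q₋₂=1):
  k=0: a=6, p=6, q=1
  k=1: a=18, p=109, q=18
  k=2: a=2, p=224, q=37
  k=3: a=18, p=4141, q=684
  k=4: a=2, p=8506, q=1405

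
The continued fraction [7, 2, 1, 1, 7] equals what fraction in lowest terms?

281/38

Using pₖ = aₖpₖ₋₁ + pₖ₋₂ and qₖ = aₖqₖ₋₁ + qₖ₋₂:
  k=0: a=7, p=7, q=1
  k=1: a=2, p=15, q=2
  k=2: a=1, p=22, q=3
  k=3: a=1, p=37, q=5
  k=4: a=7, p=281, q=38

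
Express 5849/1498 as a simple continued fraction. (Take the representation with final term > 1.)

5849 = 3×1498 + 1355
1498 = 1×1355 + 143
1355 = 9×143 + 68
143 = 2×68 + 7
68 = 9×7 + 5
7 = 1×5 + 2
5 = 2×2 + 1
2 = 2×1 + 0  (stop)
So 5849/1498 = [3; 1, 9, 2, 9, 1, 2, 2].

[3; 1, 9, 2, 9, 1, 2, 2]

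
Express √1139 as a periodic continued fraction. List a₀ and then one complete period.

[33; 1, 2, 1, 66]

a₀ = ⌊√1139⌋ = 33.
With m₀=0, d₀=1 and mₖ₊₁ = dₖaₖ − mₖ, dₖ₊₁ = (n − mₖ₊₁²)/dₖ, aₖ₊₁ = ⌊(a₀+mₖ₊₁)/dₖ₊₁⌋:
  k=1: m=33, d=50, a=1
  k=2: m=17, d=17, a=2
  k=3: m=17, d=50, a=1
  k=4: m=33, d=1, a=66
d=1 and a=2a₀=66 at k=4, so the next step gives (m, d) = (33, 50) again — its k=1 value — and the period has length 4.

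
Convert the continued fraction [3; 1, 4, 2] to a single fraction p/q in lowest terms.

42/11

Using pₖ = aₖpₖ₋₁ + pₖ₋₂ and qₖ = aₖqₖ₋₁ + qₖ₋₂:
  k=0: a=3, p=3, q=1
  k=1: a=1, p=4, q=1
  k=2: a=4, p=19, q=5
  k=3: a=2, p=42, q=11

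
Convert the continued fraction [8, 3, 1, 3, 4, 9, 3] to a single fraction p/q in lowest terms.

15184/1837

Fold from the inside: start with 3/1.
  9 + 1/3 = 28/3
  4 + 3/28 = 115/28
  3 + 28/115 = 373/115
  1 + 115/373 = 488/373
  3 + 373/488 = 1837/488
  8 + 488/1837 = 15184/1837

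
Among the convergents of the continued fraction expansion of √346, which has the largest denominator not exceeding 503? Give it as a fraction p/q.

6901/371

√346 = [18; 1, 1, 1, 1, 36, …] (period length 5).
Convergents:
  p_0/q_0 = 18/1
  p_1/q_1 = 19/1
  p_2/q_2 = 37/2
  p_3/q_3 = 56/3
  p_4/q_4 = 93/5
  p_5/q_5 = 3404/183
  p_6/q_6 = 3497/188
  p_7/q_7 = 6901/371
  p_8/q_8 = 10398/559
q_7 = 371 ≤ 503 < 559 = q_8, so the answer is 6901/371.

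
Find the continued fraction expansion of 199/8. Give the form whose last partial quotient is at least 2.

[24; 1, 7]

199 = 24·8 + 7
8 = 1·7 + 1
7 = 7·1 + 0  (stop)
So 199/8 = [24; 1, 7].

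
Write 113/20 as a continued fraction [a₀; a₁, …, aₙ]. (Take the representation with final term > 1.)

113 = 5*20 + 13
20 = 1*13 + 7
13 = 1*7 + 6
7 = 1*6 + 1
6 = 6*1 + 0  (stop)
So 113/20 = [5; 1, 1, 1, 6].

[5; 1, 1, 1, 6]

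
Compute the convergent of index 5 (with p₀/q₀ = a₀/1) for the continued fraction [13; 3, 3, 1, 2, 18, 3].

8795/661

Using pₖ = aₖpₖ₋₁ + pₖ₋₂, qₖ = aₖqₖ₋₁ + qₖ₋₂ (with p₋₁=1, p₋₂=0, q₋₁=0, q₋₂=1):
  k=0: a=13, p=13, q=1
  k=1: a=3, p=40, q=3
  k=2: a=3, p=133, q=10
  k=3: a=1, p=173, q=13
  k=4: a=2, p=479, q=36
  k=5: a=18, p=8795, q=661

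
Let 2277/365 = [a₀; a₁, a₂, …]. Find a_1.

4

2277 = 6·365 + 87   →  a_0 = 6
365 = 4·87 + 17   →  a_1 = 4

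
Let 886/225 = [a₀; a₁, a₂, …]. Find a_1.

1

886 = 3·225 + 211   →  a_0 = 3
225 = 1·211 + 14   →  a_1 = 1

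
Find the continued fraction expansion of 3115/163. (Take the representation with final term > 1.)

3115 = 19·163 + 18
163 = 9·18 + 1
18 = 18·1 + 0  (stop)
So 3115/163 = [19; 9, 18].

[19; 9, 18]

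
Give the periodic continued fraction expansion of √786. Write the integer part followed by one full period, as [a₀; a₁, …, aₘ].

a₀ = ⌊√786⌋ = 28.
With m₀=0, d₀=1 and mₖ₊₁ = dₖaₖ − mₖ, dₖ₊₁ = (n − mₖ₊₁²)/dₖ, aₖ₊₁ = ⌊(a₀+mₖ₊₁)/dₖ₊₁⌋:
  k=1: m=28, d=2, a=28
  k=2: m=28, d=1, a=56
d=1 and a=2a₀=56 at k=2, so the next step gives (m, d) = (28, 2) again — its k=1 value — and the period has length 2.

[28; 28, 56]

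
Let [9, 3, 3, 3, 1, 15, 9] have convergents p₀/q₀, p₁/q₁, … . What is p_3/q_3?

Using pₖ = aₖpₖ₋₁ + pₖ₋₂, qₖ = aₖqₖ₋₁ + qₖ₋₂ (with p₋₁=1, p₋₂=0, q₋₁=0, q₋₂=1):
  k=0: a=9, p=9, q=1
  k=1: a=3, p=28, q=3
  k=2: a=3, p=93, q=10
  k=3: a=3, p=307, q=33

307/33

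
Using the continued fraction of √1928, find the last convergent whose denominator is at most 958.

√1928 = [43; 1, 9, 1, 86, …] (period length 4).
Convergents:
  p_0/q_0 = 43/1
  p_1/q_1 = 44/1
  p_2/q_2 = 439/10
  p_3/q_3 = 483/11
  p_4/q_4 = 41977/956
  p_5/q_5 = 42460/967
q_4 = 956 ≤ 958 < 967 = q_5, so the answer is 41977/956.

41977/956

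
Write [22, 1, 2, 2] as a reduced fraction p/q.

Using pₖ = aₖpₖ₋₁ + pₖ₋₂ and qₖ = aₖqₖ₋₁ + qₖ₋₂:
  k=0: a=22, p=22, q=1
  k=1: a=1, p=23, q=1
  k=2: a=2, p=68, q=3
  k=3: a=2, p=159, q=7

159/7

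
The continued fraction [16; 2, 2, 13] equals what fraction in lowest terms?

Using pₖ = aₖpₖ₋₁ + pₖ₋₂ and qₖ = aₖqₖ₋₁ + qₖ₋₂:
  k=0: a=16, p=16, q=1
  k=1: a=2, p=33, q=2
  k=2: a=2, p=82, q=5
  k=3: a=13, p=1099, q=67

1099/67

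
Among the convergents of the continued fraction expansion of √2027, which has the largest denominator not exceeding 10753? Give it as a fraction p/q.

182385/4051

√2027 = [45; 45, 90, …] (period length 2).
Convergents:
  p_0/q_0 = 45/1
  p_1/q_1 = 2026/45
  p_2/q_2 = 182385/4051
  p_3/q_3 = 8209351/182340
q_2 = 4051 ≤ 10753 < 182340 = q_3, so the answer is 182385/4051.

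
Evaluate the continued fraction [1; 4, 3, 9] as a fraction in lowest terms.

Fold from the inside: start with 9/1.
  3 + 1/9 = 28/9
  4 + 9/28 = 121/28
  1 + 28/121 = 149/121

149/121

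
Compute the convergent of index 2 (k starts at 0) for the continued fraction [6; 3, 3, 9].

63/10

Using pₖ = aₖpₖ₋₁ + pₖ₋₂, qₖ = aₖqₖ₋₁ + qₖ₋₂ (with p₋₁=1, p₋₂=0, q₋₁=0, q₋₂=1):
  k=0: a=6, p=6, q=1
  k=1: a=3, p=19, q=3
  k=2: a=3, p=63, q=10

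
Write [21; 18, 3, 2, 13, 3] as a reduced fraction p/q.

Using pₖ = aₖpₖ₋₁ + pₖ₋₂ and qₖ = aₖqₖ₋₁ + qₖ₋₂:
  k=0: a=21, p=21, q=1
  k=1: a=18, p=379, q=18
  k=2: a=3, p=1158, q=55
  k=3: a=2, p=2695, q=128
  k=4: a=13, p=36193, q=1719
  k=5: a=3, p=111274, q=5285

111274/5285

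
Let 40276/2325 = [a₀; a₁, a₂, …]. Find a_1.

40276 = 17·2325 + 751   →  a_0 = 17
2325 = 3·751 + 72   →  a_1 = 3

3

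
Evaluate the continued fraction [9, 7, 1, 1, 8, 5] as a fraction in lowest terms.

5982/655

Using pₖ = aₖpₖ₋₁ + pₖ₋₂ and qₖ = aₖqₖ₋₁ + qₖ₋₂:
  k=0: a=9, p=9, q=1
  k=1: a=7, p=64, q=7
  k=2: a=1, p=73, q=8
  k=3: a=1, p=137, q=15
  k=4: a=8, p=1169, q=128
  k=5: a=5, p=5982, q=655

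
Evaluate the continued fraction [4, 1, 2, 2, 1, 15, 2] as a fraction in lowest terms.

1523/324

Fold from the inside: start with 2/1.
  15 + 1/2 = 31/2
  1 + 2/31 = 33/31
  2 + 31/33 = 97/33
  2 + 33/97 = 227/97
  1 + 97/227 = 324/227
  4 + 227/324 = 1523/324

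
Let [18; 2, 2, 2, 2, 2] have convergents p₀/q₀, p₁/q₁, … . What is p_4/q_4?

Using pₖ = aₖpₖ₋₁ + pₖ₋₂, qₖ = aₖqₖ₋₁ + qₖ₋₂ (with p₋₁=1, p₋₂=0, q₋₁=0, q₋₂=1):
  k=0: a=18, p=18, q=1
  k=1: a=2, p=37, q=2
  k=2: a=2, p=92, q=5
  k=3: a=2, p=221, q=12
  k=4: a=2, p=534, q=29

534/29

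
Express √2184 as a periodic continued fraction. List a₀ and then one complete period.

a₀ = ⌊√2184⌋ = 46.
With m₀=0, d₀=1 and mₖ₊₁ = dₖaₖ − mₖ, dₖ₊₁ = (n − mₖ₊₁²)/dₖ, aₖ₊₁ = ⌊(a₀+mₖ₊₁)/dₖ₊₁⌋:
  k=1: m=46, d=68, a=1
  k=2: m=22, d=25, a=2
  k=3: m=28, d=56, a=1
  k=4: m=28, d=25, a=2
  k=5: m=22, d=68, a=1
  k=6: m=46, d=1, a=92
d=1 and a=2a₀=92 at k=6, so the next step gives (m, d) = (46, 68) again — its k=1 value — and the period has length 6.

[46; 1, 2, 1, 2, 1, 92]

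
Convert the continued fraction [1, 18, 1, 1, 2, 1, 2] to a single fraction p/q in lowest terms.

Fold from the inside: start with 2/1.
  1 + 1/2 = 3/2
  2 + 2/3 = 8/3
  1 + 3/8 = 11/8
  1 + 8/11 = 19/11
  18 + 11/19 = 353/19
  1 + 19/353 = 372/353

372/353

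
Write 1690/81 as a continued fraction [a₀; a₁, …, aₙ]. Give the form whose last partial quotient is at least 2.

1690 = 20×81 + 70
81 = 1×70 + 11
70 = 6×11 + 4
11 = 2×4 + 3
4 = 1×3 + 1
3 = 3×1 + 0  (stop)
So 1690/81 = [20; 1, 6, 2, 1, 3].

[20; 1, 6, 2, 1, 3]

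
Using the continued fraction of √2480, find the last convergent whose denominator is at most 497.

24601/494

√2480 = [49; 1, 3, 1, 98, …] (period length 4).
Convergents:
  p_0/q_0 = 49/1
  p_1/q_1 = 50/1
  p_2/q_2 = 199/4
  p_3/q_3 = 249/5
  p_4/q_4 = 24601/494
  p_5/q_5 = 24850/499
q_4 = 494 ≤ 497 < 499 = q_5, so the answer is 24601/494.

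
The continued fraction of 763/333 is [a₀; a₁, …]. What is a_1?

3

763 = 2·333 + 97   →  a_0 = 2
333 = 3·97 + 42   →  a_1 = 3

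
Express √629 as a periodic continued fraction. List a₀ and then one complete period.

a₀ = ⌊√629⌋ = 25.

[25; 12, 1, 1, 12, 50]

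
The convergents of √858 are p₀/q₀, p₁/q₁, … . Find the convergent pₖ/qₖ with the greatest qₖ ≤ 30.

703/24

√858 = [29; 3, 2, 3, 58, …] (period length 4).
Convergents:
  p_0/q_0 = 29/1
  p_1/q_1 = 88/3
  p_2/q_2 = 205/7
  p_3/q_3 = 703/24
  p_4/q_4 = 40979/1399
q_3 = 24 ≤ 30 < 1399 = q_4, so the answer is 703/24.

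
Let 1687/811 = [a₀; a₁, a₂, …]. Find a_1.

12

1687 = 2·811 + 65   →  a_0 = 2
811 = 12·65 + 31   →  a_1 = 12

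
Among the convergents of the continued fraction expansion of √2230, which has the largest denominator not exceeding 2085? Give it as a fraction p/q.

72251/1530

√2230 = [47; 4, 2, 18, 2, 4, 94, …] (period length 6).
Convergents:
  p_0/q_0 = 47/1
  p_1/q_1 = 189/4
  p_2/q_2 = 425/9
  p_3/q_3 = 7839/166
  p_4/q_4 = 16103/341
  p_5/q_5 = 72251/1530
  p_6/q_6 = 6807697/144161
q_5 = 1530 ≤ 2085 < 144161 = q_6, so the answer is 72251/1530.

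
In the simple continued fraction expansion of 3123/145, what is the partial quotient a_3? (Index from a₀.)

6

3123 = 21·145 + 78   →  a_0 = 21
145 = 1·78 + 67   →  a_1 = 1
78 = 1·67 + 11   →  a_2 = 1
67 = 6·11 + 1   →  a_3 = 6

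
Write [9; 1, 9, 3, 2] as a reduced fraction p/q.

713/72

Fold from the inside: start with 2/1.
  3 + 1/2 = 7/2
  9 + 2/7 = 65/7
  1 + 7/65 = 72/65
  9 + 65/72 = 713/72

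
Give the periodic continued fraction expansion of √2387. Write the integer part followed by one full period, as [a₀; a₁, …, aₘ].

a₀ = ⌊√2387⌋ = 48.

[48; 1, 5, 1, 96]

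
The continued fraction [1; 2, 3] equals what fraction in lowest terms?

10/7

Using pₖ = aₖpₖ₋₁ + pₖ₋₂ and qₖ = aₖqₖ₋₁ + qₖ₋₂:
  k=0: a=1, p=1, q=1
  k=1: a=2, p=3, q=2
  k=2: a=3, p=10, q=7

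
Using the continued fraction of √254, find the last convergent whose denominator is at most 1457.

√254 = [15; 1, 14, 1, 30, …] (period length 4).
Convergents:
  p_0/q_0 = 15/1
  p_1/q_1 = 16/1
  p_2/q_2 = 239/15
  p_3/q_3 = 255/16
  p_4/q_4 = 7889/495
  p_5/q_5 = 8144/511
  p_6/q_6 = 121905/7649
q_5 = 511 ≤ 1457 < 7649 = q_6, so the answer is 8144/511.

8144/511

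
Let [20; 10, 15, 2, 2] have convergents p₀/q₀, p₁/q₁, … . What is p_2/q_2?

3035/151

Using pₖ = aₖpₖ₋₁ + pₖ₋₂, qₖ = aₖqₖ₋₁ + qₖ₋₂ (with p₋₁=1, p₋₂=0, q₋₁=0, q₋₂=1):
  k=0: a=20, p=20, q=1
  k=1: a=10, p=201, q=10
  k=2: a=15, p=3035, q=151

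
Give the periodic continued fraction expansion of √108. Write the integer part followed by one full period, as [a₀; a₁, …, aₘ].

[10; 2, 1, 1, 4, 1, 1, 2, 20]

a₀ = ⌊√108⌋ = 10.
With m₀=0, d₀=1 and mₖ₊₁ = dₖaₖ − mₖ, dₖ₊₁ = (n − mₖ₊₁²)/dₖ, aₖ₊₁ = ⌊(a₀+mₖ₊₁)/dₖ₊₁⌋:
  k=1: m=10, d=8, a=2
  k=2: m=6, d=9, a=1
  k=3: m=3, d=11, a=1
  k=4: m=8, d=4, a=4
  k=5: m=8, d=11, a=1
  k=6: m=3, d=9, a=1
  k=7: m=6, d=8, a=2
  k=8: m=10, d=1, a=20
d=1 and a=2a₀=20 at k=8, so the next step gives (m, d) = (10, 8) again — its k=1 value — and the period has length 8.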